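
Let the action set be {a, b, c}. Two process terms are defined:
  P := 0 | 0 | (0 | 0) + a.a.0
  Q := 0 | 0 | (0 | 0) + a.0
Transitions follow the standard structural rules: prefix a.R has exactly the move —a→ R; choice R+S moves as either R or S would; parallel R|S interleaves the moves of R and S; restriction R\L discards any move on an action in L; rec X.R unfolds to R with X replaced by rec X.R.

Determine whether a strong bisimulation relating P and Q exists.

P's transition system — 3 states:
  s0 = 0 | 0 | (0 | 0) + a.a.0 has moves ··a··> s1
  s1 = a.0 has moves ··a··> s2
  s2 = 0 has moves ·
Q's transition system — 2 states:
  t0 = 0 | 0 | (0 | 0) + a.0 has moves ··a··> t1
  t1 = 0 has moves ·
Partition-refinement fixed point:
  B0 = {s0}
  B1 = {s1, t0}
  B2 = {s2, t1}
s0 ∈ B0, t0 ∈ B1 → different blocks

P ≁ Q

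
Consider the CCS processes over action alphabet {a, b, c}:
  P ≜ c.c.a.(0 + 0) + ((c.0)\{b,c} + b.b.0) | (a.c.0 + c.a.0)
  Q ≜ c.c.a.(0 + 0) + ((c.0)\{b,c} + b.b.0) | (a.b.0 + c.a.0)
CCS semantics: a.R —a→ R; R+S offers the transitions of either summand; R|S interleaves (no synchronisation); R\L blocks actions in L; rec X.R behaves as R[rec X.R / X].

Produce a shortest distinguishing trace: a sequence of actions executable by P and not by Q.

P's transition system — 15 states:
  s0 = c.c.a.(0 + 0) + ((c.0)\{b,c} + b.b.0) | (a.c.0 + c.a.0) → --a--▸ s1, --b--▸ s2, --c--▸ s3, --c--▸ s4
  s1 = ((c.0)\{b,c} + b.b.0) | c.0 → --b--▸ s5, --c--▸ s6
  s2 = b.0 | (a.c.0 + c.a.0) → --a--▸ s5, --b--▸ s7, --c--▸ s8
  s3 = ((c.0)\{b,c} + b.b.0) | a.0 → --a--▸ s6, --b--▸ s8
  s4 = c.a.(0 + 0) → --c--▸ s9
  s5 = b.0 | c.0 → --b--▸ s10, --c--▸ s11
  s6 = ((c.0)\{b,c} + b.b.0) | 0 → --b--▸ s11
  s7 = 0 | (a.c.0 + c.a.0) → --a--▸ s10, --c--▸ s12
  s8 = b.0 | a.0 → --a--▸ s11, --b--▸ s12
  s9 = a.(0 + 0) → --a--▸ s13
  s10 = 0 | c.0 → --c--▸ s14
  s11 = b.0 | 0 → --b--▸ s14
  s12 = 0 | a.0 → --a--▸ s14
  s13 = 0 + 0 → (no moves)
  s14 = 0 | 0 → (no moves)
Q's transition system — 15 states:
  t0 = c.c.a.(0 + 0) + ((c.0)\{b,c} + b.b.0) | (a.b.0 + c.a.0) → --a--▸ t1, --b--▸ t2, --c--▸ t3, --c--▸ t4
  t1 = ((c.0)\{b,c} + b.b.0) | b.0 → --b--▸ t5, --b--▸ t6
  t2 = b.0 | (a.b.0 + c.a.0) → --a--▸ t6, --b--▸ t7, --c--▸ t8
  t3 = ((c.0)\{b,c} + b.b.0) | a.0 → --a--▸ t5, --b--▸ t8
  t4 = c.a.(0 + 0) → --c--▸ t9
  t5 = ((c.0)\{b,c} + b.b.0) | 0 → --b--▸ t10
  t6 = b.0 | b.0 → --b--▸ t10, --b--▸ t11
  t7 = 0 | (a.b.0 + c.a.0) → --a--▸ t11, --c--▸ t12
  t8 = b.0 | a.0 → --a--▸ t10, --b--▸ t12
  t9 = a.(0 + 0) → --a--▸ t13
  t10 = b.0 | 0 → --b--▸ t14
  t11 = 0 | b.0 → --b--▸ t14
  t12 = 0 | a.0 → --a--▸ t14
  t13 = 0 + 0 → (no moves)
  t14 = 0 | 0 → (no moves)
Trace ⟨ac⟩ through P, begin at {s0}:
  [1] a ⇒ {s1}
  [2] c ⇒ {s6}
  — P admits the full trace.
Trace ⟨ac⟩ through Q, begin at {t0}:
  [1] a ⇒ {t1}
  [2] c ⇒ ∅ (Q stuck)

ac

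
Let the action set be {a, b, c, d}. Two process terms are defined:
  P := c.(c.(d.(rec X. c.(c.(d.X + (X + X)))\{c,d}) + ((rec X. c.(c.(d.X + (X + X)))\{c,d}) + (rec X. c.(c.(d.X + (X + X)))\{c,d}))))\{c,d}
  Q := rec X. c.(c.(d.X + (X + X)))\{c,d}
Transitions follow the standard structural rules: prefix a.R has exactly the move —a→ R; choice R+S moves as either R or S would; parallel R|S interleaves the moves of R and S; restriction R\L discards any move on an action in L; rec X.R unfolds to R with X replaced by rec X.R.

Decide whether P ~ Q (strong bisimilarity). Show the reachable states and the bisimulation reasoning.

Reachable graph of P (2 states):
  u0 = c.(c.(d.(rec X. c.(c.(d.X + (X + X)))\{c,d}) + ((rec X. c.(c.(d.X + (X + X)))\{c,d}) + (rec X. c.(c.(d.X + (X + X)))\{c,d}))))\{c,d} → -c-> u1
  u1 = (c.(d.(rec X. c.(c.(d.X + (X + X)))\{c,d}) + ((rec X. c.(c.(d.X + (X + X)))\{c,d}) + (rec X. c.(c.(d.X + (X + X)))\{c,d}))))\{c,d} → deadlocked
Reachable graph of Q (2 states):
  v0 = rec X. c.(c.(d.X + (X + X)))\{c,d} → -c-> v1
  v1 = (c.(d.(rec X. c.(c.(d.X + (X + X)))\{c,d}) + ((rec X. c.(c.(d.X + (X + X)))\{c,d}) + (rec X. c.(c.(d.X + (X + X)))\{c,d}))))\{c,d} → deadlocked
Partition-refinement fixed point:
  B0 = {u0, v0}
  B1 = {u1, v1}
u0 ∈ B0, v0 ∈ B0 → same block

YES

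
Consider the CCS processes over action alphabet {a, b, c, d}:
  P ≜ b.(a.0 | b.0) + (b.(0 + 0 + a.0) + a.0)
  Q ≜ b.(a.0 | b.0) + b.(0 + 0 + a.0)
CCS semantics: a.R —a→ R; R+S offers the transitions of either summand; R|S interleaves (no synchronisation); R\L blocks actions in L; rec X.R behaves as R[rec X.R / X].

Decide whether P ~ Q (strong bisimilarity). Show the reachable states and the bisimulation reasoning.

NO

P's transition system — 7 states:
  u0 = b.(a.0 | b.0) + (b.(0 + 0 + a.0) + a.0) ⊢ --a--▸ u1, --b--▸ u2, --b--▸ u3
  u1 = 0 ⊢ ·
  u2 = 0 + 0 + a.0 ⊢ --a--▸ u1
  u3 = a.0 | b.0 ⊢ --a--▸ u4, --b--▸ u5
  u4 = 0 | b.0 ⊢ --b--▸ u6
  u5 = a.0 | 0 ⊢ --a--▸ u6
  u6 = 0 | 0 ⊢ ·
Q's transition system — 7 states:
  v0 = b.(a.0 | b.0) + b.(0 + 0 + a.0) ⊢ --b--▸ v1, --b--▸ v2
  v1 = 0 + 0 + a.0 ⊢ --a--▸ v3
  v2 = a.0 | b.0 ⊢ --a--▸ v4, --b--▸ v5
  v3 = 0 ⊢ ·
  v4 = 0 | b.0 ⊢ --b--▸ v6
  v5 = a.0 | 0 ⊢ --a--▸ v6
  v6 = 0 | 0 ⊢ ·
Bisimilarity quotient blocks:
  B0 = {u0}
  B1 = {u1, u6, v3, v6}
  B2 = {u2, u5, v1, v5}
  B3 = {u3, v2}
  B4 = {u4, v4}
  B5 = {v0}
u0 ∈ B0, v0 ∈ B5 → different blocks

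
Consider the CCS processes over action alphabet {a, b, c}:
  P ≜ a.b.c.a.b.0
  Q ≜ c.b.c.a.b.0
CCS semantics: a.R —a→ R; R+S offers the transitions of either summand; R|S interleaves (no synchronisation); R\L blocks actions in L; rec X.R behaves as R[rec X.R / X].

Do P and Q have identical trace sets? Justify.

trace-distinct — witness ⟨a⟩

LTS(P): 6 reachable states
  m0 = a.b.c.a.b.0 ⊢ —a→ m1
  m1 = b.c.a.b.0 ⊢ —b→ m2
  m2 = c.a.b.0 ⊢ —c→ m3
  m3 = a.b.0 ⊢ —a→ m4
  m4 = b.0 ⊢ —b→ m5
  m5 = 0 ⊢ stopped
LTS(Q): 6 reachable states
  n0 = c.b.c.a.b.0 ⊢ —c→ n1
  n1 = b.c.a.b.0 ⊢ —b→ n2
  n2 = c.a.b.0 ⊢ —c→ n3
  n3 = a.b.0 ⊢ —a→ n4
  n4 = b.0 ⊢ —b→ n5
  n5 = 0 ⊢ stopped
Trace ⟨a⟩ through P, begin at {m0}:
  [1] a ⇒ {m1}
  P completes σ.
Trace ⟨a⟩ through Q, begin at {n0}:
  [1] a ⇒ ∅ (Q stuck)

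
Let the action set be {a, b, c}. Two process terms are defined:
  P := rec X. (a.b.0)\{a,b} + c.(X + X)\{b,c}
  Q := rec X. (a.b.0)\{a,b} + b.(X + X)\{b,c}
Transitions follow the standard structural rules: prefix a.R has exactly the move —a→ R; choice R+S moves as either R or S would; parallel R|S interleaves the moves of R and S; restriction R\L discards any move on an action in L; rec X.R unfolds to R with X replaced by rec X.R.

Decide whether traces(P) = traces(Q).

LTS(P): 2 reachable states
  p0 = rec X. (a.b.0)\{a,b} + c.(X + X)\{b,c} → —c→ p1
  p1 = ((rec X. (a.b.0)\{a,b} + c.(X + X)\{b,c}) + (rec X. (a.b.0)\{a,b} + c.(X + X)\{b,c}))\{b,c} → (no moves)
LTS(Q): 2 reachable states
  q0 = rec X. (a.b.0)\{a,b} + b.(X + X)\{b,c} → —b→ q1
  q1 = ((rec X. (a.b.0)\{a,b} + b.(X + X)\{b,c}) + (rec X. (a.b.0)\{a,b} + b.(X + X)\{b,c}))\{b,c} → (no moves)
Run σ = ⟨c⟩ on P: start {p0}
  after c @ step 1: {p1}
  ✓ P
Run σ = ⟨c⟩ on Q: start {q0}
  after c @ step 1: ∅  — Q cannot continue

trace-distinct — witness ⟨c⟩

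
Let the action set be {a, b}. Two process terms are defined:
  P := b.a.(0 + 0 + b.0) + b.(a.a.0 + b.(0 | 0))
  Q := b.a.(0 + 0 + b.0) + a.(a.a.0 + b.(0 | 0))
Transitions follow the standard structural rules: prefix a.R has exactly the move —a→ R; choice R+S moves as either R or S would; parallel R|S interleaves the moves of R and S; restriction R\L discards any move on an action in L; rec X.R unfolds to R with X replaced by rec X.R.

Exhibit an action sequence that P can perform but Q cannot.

bb

P's transition system — 7 states:
  m0 = b.a.(0 + 0 + b.0) + b.(a.a.0 + b.(0 | 0)) | =b=> m1, =b=> m2
  m1 = a.(0 + 0 + b.0) | =a=> m3
  m2 = a.a.0 + b.(0 | 0) | =a=> m4, =b=> m5
  m3 = 0 + 0 + b.0 | =b=> m6
  m4 = a.0 | =a=> m6
  m5 = 0 | 0 | ∅
  m6 = 0 | ∅
Q's transition system — 7 states:
  n0 = b.a.(0 + 0 + b.0) + a.(a.a.0 + b.(0 | 0)) | =a=> n1, =b=> n2
  n1 = a.a.0 + b.(0 | 0) | =a=> n3, =b=> n4
  n2 = a.(0 + 0 + b.0) | =a=> n5
  n3 = a.0 | =a=> n6
  n4 = 0 | 0 | ∅
  n5 = 0 + 0 + b.0 | =b=> n6
  n6 = 0 | ∅
Trace ⟨bb⟩ through P, begin at {m0}:
  [1] b ⇒ {m1, m2}
  [2] b ⇒ {m5}
  P completes σ.
Trace ⟨bb⟩ through Q, begin at {n0}:
  [1] b ⇒ {n2}
  [2] b ⇒ no successor for Q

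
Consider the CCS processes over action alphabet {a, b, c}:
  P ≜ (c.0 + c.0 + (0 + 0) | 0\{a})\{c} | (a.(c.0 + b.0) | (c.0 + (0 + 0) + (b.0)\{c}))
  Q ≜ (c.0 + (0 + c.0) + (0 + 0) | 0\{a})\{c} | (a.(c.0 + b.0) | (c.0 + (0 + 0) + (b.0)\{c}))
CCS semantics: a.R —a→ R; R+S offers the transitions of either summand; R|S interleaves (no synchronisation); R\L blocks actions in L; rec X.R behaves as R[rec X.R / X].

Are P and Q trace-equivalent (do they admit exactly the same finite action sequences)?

P's transition system — 9 states:
  p0 = (c.0 + c.0 + (0 + 0) | 0\{a})\{c} | (a.(c.0 + b.0) | (c.0 + (0 + 0) + (b.0)\{c})) ⊢ ··a··> p1, ··b··> p2, ··c··> p3
  p1 = (c.0 + c.0 + (0 + 0) | 0\{a})\{c} | ((c.0 + b.0) | (c.0 + (0 + 0) + (b.0)\{c})) ⊢ ··b··> p4, ··b··> p5, ··c··> p5, ··c··> p6
  p2 = (c.0 + c.0 + (0 + 0) | 0\{a})\{c} | (a.(c.0 + b.0) | 0\{c}) ⊢ ··a··> p4
  p3 = (c.0 + c.0 + (0 + 0) | 0\{a})\{c} | (a.(c.0 + b.0) | 0) ⊢ ··a··> p6
  p4 = (c.0 + c.0 + (0 + 0) | 0\{a})\{c} | ((c.0 + b.0) | 0\{c}) ⊢ ··b··> p7, ··c··> p7
  p5 = (c.0 + c.0 + (0 + 0) | 0\{a})\{c} | (0 | (c.0 + (0 + 0) + (b.0)\{c})) ⊢ ··b··> p7, ··c··> p8
  p6 = (c.0 + c.0 + (0 + 0) | 0\{a})\{c} | ((c.0 + b.0) | 0) ⊢ ··b··> p8, ··c··> p8
  p7 = (c.0 + c.0 + (0 + 0) | 0\{a})\{c} | (0 | 0\{c}) ⊢ ·
  p8 = (c.0 + c.0 + (0 + 0) | 0\{a})\{c} | (0 | 0) ⊢ ·
Q's transition system — 9 states:
  q0 = (c.0 + (0 + c.0) + (0 + 0) | 0\{a})\{c} | (a.(c.0 + b.0) | (c.0 + (0 + 0) + (b.0)\{c})) ⊢ ··a··> q1, ··b··> q2, ··c··> q3
  q1 = (c.0 + (0 + c.0) + (0 + 0) | 0\{a})\{c} | ((c.0 + b.0) | (c.0 + (0 + 0) + (b.0)\{c})) ⊢ ··b··> q4, ··b··> q5, ··c··> q5, ··c··> q6
  q2 = (c.0 + (0 + c.0) + (0 + 0) | 0\{a})\{c} | (a.(c.0 + b.0) | 0\{c}) ⊢ ··a··> q4
  q3 = (c.0 + (0 + c.0) + (0 + 0) | 0\{a})\{c} | (a.(c.0 + b.0) | 0) ⊢ ··a··> q6
  q4 = (c.0 + (0 + c.0) + (0 + 0) | 0\{a})\{c} | ((c.0 + b.0) | 0\{c}) ⊢ ··b··> q7, ··c··> q7
  q5 = (c.0 + (0 + c.0) + (0 + 0) | 0\{a})\{c} | (0 | (c.0 + (0 + 0) + (b.0)\{c})) ⊢ ··b··> q7, ··c··> q8
  q6 = (c.0 + (0 + c.0) + (0 + 0) | 0\{a})\{c} | ((c.0 + b.0) | 0) ⊢ ··b··> q8, ··c··> q8
  q7 = (c.0 + (0 + c.0) + (0 + 0) | 0\{a})\{c} | (0 | 0\{c}) ⊢ ·
  q8 = (c.0 + (0 + c.0) + (0 + 0) | 0\{a})\{c} | (0 | 0) ⊢ ·
Bisimilarity quotient blocks:
  B0 = {p0, q0}
  B1 = {p2, p3, q2, q3}
  B2 = {p4, p5, p6, q4, q5, q6}
  B3 = {p7, p8, q7, q8}
  B4 = {p1, q1}
p0 ∈ B0, q0 ∈ B0 → same block
Bisimilar ⇒ trace-equivalent.

trace-equivalent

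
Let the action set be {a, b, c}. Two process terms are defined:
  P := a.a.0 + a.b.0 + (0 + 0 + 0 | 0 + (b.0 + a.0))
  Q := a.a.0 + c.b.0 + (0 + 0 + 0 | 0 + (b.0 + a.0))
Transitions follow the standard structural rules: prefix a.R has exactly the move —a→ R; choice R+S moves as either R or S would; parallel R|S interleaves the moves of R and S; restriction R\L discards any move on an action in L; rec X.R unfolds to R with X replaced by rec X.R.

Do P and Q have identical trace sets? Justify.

LTS(P): 4 reachable states
  m0 = a.a.0 + a.b.0 + (0 + 0 + 0 | 0 + (b.0 + a.0)) has moves -a-> m1, -a-> m2, -a-> m3, -b-> m1
  m1 = 0 has moves ·
  m2 = a.0 has moves -a-> m1
  m3 = b.0 has moves -b-> m1
LTS(Q): 4 reachable states
  n0 = a.a.0 + c.b.0 + (0 + 0 + 0 | 0 + (b.0 + a.0)) has moves -a-> n1, -a-> n2, -b-> n1, -c-> n3
  n1 = 0 has moves ·
  n2 = a.0 has moves -a-> n1
  n3 = b.0 has moves -b-> n1
Trace ⟨ab⟩ through P, begin at {m0}:
  [1] a ⇒ {m1, m2, m3}
  [2] b ⇒ {m1}
  P completes σ.
Trace ⟨ab⟩ through Q, begin at {n0}:
  [1] a ⇒ {n1, n2}
  [2] b ⇒ no successor for Q

traces(P) ≠ traces(Q) — witness ⟨ab⟩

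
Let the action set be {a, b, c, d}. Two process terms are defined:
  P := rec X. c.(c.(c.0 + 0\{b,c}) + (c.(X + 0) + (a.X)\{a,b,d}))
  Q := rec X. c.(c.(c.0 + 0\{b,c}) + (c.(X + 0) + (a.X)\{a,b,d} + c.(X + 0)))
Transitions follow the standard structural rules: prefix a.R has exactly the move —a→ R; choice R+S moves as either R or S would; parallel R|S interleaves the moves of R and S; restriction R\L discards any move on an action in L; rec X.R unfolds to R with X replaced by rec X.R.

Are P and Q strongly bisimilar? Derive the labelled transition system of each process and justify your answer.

Reachable graph of P (5 states):
  u0 = rec X. c.(c.(c.0 + 0\{b,c}) + (c.(X + 0) + (a.X)\{a,b,d})) ⊢ =c=> u1
  u1 = c.(c.0 + 0\{b,c}) + (c.((rec X. c.(c.(c.0 + 0\{b,c}) + (c.(X + 0) + (a.X)\{a,b,d}))) + 0) + (a.(rec X. c.(c.(c.0 + 0\{b,c}) + (c.(X + 0) + (a.X)\{a,b,d}))))\{a,b,d}) ⊢ =c=> u2, =c=> u3
  u2 = (rec X. c.(c.(c.0 + 0\{b,c}) + (c.(X + 0) + (a.X)\{a,b,d}))) + 0 ⊢ =c=> u1
  u3 = c.0 + 0\{b,c} ⊢ =c=> u4
  u4 = 0 ⊢ stopped
Reachable graph of Q (5 states):
  v0 = rec X. c.(c.(c.0 + 0\{b,c}) + (c.(X + 0) + (a.X)\{a,b,d} + c.(X + 0))) ⊢ =c=> v1
  v1 = c.(c.0 + 0\{b,c}) + (c.((rec X. c.(c.(c.0 + 0\{b,c}) + (c.(X + 0) + (a.X)\{a,b,d} + c.(X + 0)))) + 0) + (a.(rec X. c.(c.(c.0 + 0\{b,c}) + (c.(X + 0) + (a.X)\{a,b,d} + c.(X + 0)))))\{a,b,d} + c.((rec X. c.(c.(c.0 + 0\{b,c}) + (c.(X + 0) + (a.X)\{a,b,d} + c.(X + 0)))) + 0)) ⊢ =c=> v2, =c=> v3
  v2 = (rec X. c.(c.(c.0 + 0\{b,c}) + (c.(X + 0) + (a.X)\{a,b,d} + c.(X + 0)))) + 0 ⊢ =c=> v1
  v3 = c.0 + 0\{b,c} ⊢ =c=> v4
  v4 = 0 ⊢ stopped
Partition-refinement fixed point:
  B0 = {u0, u2, v0, v2}
  B1 = {u1, v1}
  B2 = {u3, v3}
  B3 = {u4, v4}
u0 ∈ B0, v0 ∈ B0 → same block

P ~ Q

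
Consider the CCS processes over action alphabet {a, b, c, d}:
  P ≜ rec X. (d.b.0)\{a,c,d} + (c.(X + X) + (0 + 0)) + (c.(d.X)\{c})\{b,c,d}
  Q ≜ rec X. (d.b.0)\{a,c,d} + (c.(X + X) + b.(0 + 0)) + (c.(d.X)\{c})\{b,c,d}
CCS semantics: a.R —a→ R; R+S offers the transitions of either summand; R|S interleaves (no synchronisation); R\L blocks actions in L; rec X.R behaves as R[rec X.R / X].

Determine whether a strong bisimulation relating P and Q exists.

Reachable graph of P (2 states):
  p0 = rec X. (d.b.0)\{a,c,d} + (c.(X + X) + (0 + 0)) + (c.(d.X)\{c})\{b,c,d} → ··c··> p1
  p1 = (rec X. (d.b.0)\{a,c,d} + (c.(X + X) + (0 + 0)) + (c.(d.X)\{c})\{b,c,d}) + (rec X. (d.b.0)\{a,c,d} + (c.(X + X) + (0 + 0)) + (c.(d.X)\{c})\{b,c,d}) → ··c··> p1
Reachable graph of Q (3 states):
  q0 = rec X. (d.b.0)\{a,c,d} + (c.(X + X) + b.(0 + 0)) + (c.(d.X)\{c})\{b,c,d} → ··b··> q1, ··c··> q2
  q1 = 0 + 0 → ·
  q2 = (rec X. (d.b.0)\{a,c,d} + (c.(X + X) + b.(0 + 0)) + (c.(d.X)\{c})\{b,c,d}) + (rec X. (d.b.0)\{a,c,d} + (c.(X + X) + b.(0 + 0)) + (c.(d.X)\{c})\{b,c,d}) → ··b··> q1, ··c··> q2
Bisimilarity quotient blocks:
  B0 = {p0, p1}
  B1 = {q0, q2}
  B2 = {q1}
p0 ∈ B0, q0 ∈ B1 → different blocks

NO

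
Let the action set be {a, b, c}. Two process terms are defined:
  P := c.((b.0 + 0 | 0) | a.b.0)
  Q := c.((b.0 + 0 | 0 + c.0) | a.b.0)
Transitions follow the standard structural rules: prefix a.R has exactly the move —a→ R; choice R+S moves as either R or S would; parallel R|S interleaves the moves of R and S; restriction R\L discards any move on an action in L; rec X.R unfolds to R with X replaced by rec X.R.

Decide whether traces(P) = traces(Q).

trace-distinct — witness ⟨cc⟩

P's transition system — 7 states:
  m0 = c.((b.0 + 0 | 0) | a.b.0) → =c=> m1
  m1 = (b.0 + 0 | 0) | a.b.0 → =a=> m2, =b=> m3
  m2 = (b.0 + 0 | 0) | b.0 → =b=> m4, =b=> m5
  m3 = 0 | a.b.0 → =a=> m5
  m4 = (b.0 + 0 | 0) | 0 → =b=> m6
  m5 = 0 | b.0 → =b=> m6
  m6 = 0 | 0 → ∅
Q's transition system — 7 states:
  n0 = c.((b.0 + 0 | 0 + c.0) | a.b.0) → =c=> n1
  n1 = (b.0 + 0 | 0 + c.0) | a.b.0 → =a=> n2, =b=> n3, =c=> n3
  n2 = (b.0 + 0 | 0 + c.0) | b.0 → =b=> n4, =b=> n5, =c=> n5
  n3 = 0 | a.b.0 → =a=> n5
  n4 = (b.0 + 0 | 0 + c.0) | 0 → =b=> n6, =c=> n6
  n5 = 0 | b.0 → =b=> n6
  n6 = 0 | 0 → ∅
Trace ⟨cc⟩ through Q, begin at {n0}:
  after c @ step 1: {n1}
  after c @ step 2: {n3}
  Q completes σ.
Trace ⟨cc⟩ through P, begin at {m0}:
  after c @ step 1: {m1}
  after c @ step 2: ∅ (P stuck)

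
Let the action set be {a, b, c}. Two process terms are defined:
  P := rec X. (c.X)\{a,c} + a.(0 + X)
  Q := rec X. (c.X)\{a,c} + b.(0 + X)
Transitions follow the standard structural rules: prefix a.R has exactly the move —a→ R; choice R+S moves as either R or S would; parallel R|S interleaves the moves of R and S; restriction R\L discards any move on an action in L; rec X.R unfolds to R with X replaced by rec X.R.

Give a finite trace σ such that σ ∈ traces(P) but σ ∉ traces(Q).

LTS(P): 2 reachable states
  u0 = rec X. (c.X)\{a,c} + a.(0 + X) :: ··a··> u1
  u1 = 0 + (rec X. (c.X)\{a,c} + a.(0 + X)) :: ··a··> u1
LTS(Q): 2 reachable states
  v0 = rec X. (c.X)\{a,c} + b.(0 + X) :: ··b··> v1
  v1 = 0 + (rec X. (c.X)\{a,c} + b.(0 + X)) :: ··b··> v1
Executing a from P (initial set {u0}):
  step 1 (a): {u1}
  P completes σ.
Executing a from Q (initial set {v0}):
  step 1 (a): no successor for Q

a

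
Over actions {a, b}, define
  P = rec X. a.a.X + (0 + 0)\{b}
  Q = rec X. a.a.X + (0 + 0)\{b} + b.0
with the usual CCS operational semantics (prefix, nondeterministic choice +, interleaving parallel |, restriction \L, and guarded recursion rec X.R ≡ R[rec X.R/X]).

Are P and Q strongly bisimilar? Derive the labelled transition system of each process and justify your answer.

P's transition system — 2 states:
  s0 = rec X. a.a.X + (0 + 0)\{b} has moves —a→ s1
  s1 = a.(rec X. a.a.X + (0 + 0)\{b}) has moves —a→ s0
Q's transition system — 3 states:
  t0 = rec X. a.a.X + (0 + 0)\{b} + b.0 has moves —a→ t1, —b→ t2
  t1 = a.(rec X. a.a.X + (0 + 0)\{b} + b.0) has moves —a→ t0
  t2 = 0 has moves ·
Bisimilarity quotient blocks:
  B0 = {s0, s1}
  B1 = {t0}
  B2 = {t1}
  B3 = {t2}
s0 ∈ B0, t0 ∈ B1 → different blocks

P ≁ Q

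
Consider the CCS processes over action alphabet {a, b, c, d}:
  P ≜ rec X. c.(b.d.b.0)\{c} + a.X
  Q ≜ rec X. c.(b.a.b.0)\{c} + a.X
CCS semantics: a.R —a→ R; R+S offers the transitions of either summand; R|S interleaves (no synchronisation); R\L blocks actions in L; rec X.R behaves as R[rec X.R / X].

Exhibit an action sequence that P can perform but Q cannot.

P's transition system — 5 states:
  p0 = rec X. c.(b.d.b.0)\{c} + a.X has moves --a--▸ p0, --c--▸ p1
  p1 = (b.d.b.0)\{c} has moves --b--▸ p2
  p2 = (d.b.0)\{c} has moves --d--▸ p3
  p3 = (b.0)\{c} has moves --b--▸ p4
  p4 = 0\{c} has moves ·
Q's transition system — 5 states:
  q0 = rec X. c.(b.a.b.0)\{c} + a.X has moves --a--▸ q0, --c--▸ q1
  q1 = (b.a.b.0)\{c} has moves --b--▸ q2
  q2 = (a.b.0)\{c} has moves --a--▸ q3
  q3 = (b.0)\{c} has moves --b--▸ q4
  q4 = 0\{c} has moves ·
Run σ = ⟨cbd⟩ on P: start {p0}
  after c @ step 1: {p1}
  after b @ step 2: {p2}
  after d @ step 3: {p3}
  ✓ P
Run σ = ⟨cbd⟩ on Q: start {q0}
  after c @ step 1: {q1}
  after b @ step 2: {q2}
  after d @ step 3: no successor for Q

cbd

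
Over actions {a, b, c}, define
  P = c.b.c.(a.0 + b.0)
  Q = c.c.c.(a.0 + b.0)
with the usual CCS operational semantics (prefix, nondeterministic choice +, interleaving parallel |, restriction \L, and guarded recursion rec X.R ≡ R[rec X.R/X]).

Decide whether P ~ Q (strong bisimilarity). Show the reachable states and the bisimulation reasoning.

P's transition system — 5 states:
  s0 = c.b.c.(a.0 + b.0) | =c=> s1
  s1 = b.c.(a.0 + b.0) | =b=> s2
  s2 = c.(a.0 + b.0) | =c=> s3
  s3 = a.0 + b.0 | =a=> s4, =b=> s4
  s4 = 0 | deadlocked
Q's transition system — 5 states:
  t0 = c.c.c.(a.0 + b.0) | =c=> t1
  t1 = c.c.(a.0 + b.0) | =c=> t2
  t2 = c.(a.0 + b.0) | =c=> t3
  t3 = a.0 + b.0 | =a=> t4, =b=> t4
  t4 = 0 | deadlocked
Coarsest stable partition (strong bisimilarity classes):
  B0 = {s0}
  B1 = {s1}
  B2 = {s2, t2}
  B3 = {s3, t3}
  B4 = {s4, t4}
  B5 = {t0}
  B6 = {t1}
s0 ∈ B0, t0 ∈ B5 → different blocks

NO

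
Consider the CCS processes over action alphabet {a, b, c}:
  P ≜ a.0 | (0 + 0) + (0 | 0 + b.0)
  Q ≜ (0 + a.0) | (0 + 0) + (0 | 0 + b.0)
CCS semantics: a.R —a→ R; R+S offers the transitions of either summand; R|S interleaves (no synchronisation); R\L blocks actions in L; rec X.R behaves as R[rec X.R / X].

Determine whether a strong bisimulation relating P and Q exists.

P's transition system — 3 states:
  m0 = a.0 | (0 + 0) + (0 | 0 + b.0) → -a-> m1, -b-> m2
  m1 = 0 | (0 + 0) → stopped
  m2 = 0 → stopped
Q's transition system — 3 states:
  n0 = (0 + a.0) | (0 + 0) + (0 | 0 + b.0) → -a-> n1, -b-> n2
  n1 = 0 | (0 + 0) → stopped
  n2 = 0 → stopped
Coarsest stable partition (strong bisimilarity classes):
  B0 = {m0, n0}
  B1 = {m1, m2, n1, n2}
m0 ∈ B0, n0 ∈ B0 → same block

bisimilar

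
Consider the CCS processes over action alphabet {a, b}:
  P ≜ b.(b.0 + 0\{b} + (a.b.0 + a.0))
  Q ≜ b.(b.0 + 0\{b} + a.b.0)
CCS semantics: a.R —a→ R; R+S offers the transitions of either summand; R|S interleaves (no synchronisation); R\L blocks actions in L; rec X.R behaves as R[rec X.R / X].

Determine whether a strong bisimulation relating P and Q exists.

P ≁ Q

Reachable graph of P (4 states):
  p0 = b.(b.0 + 0\{b} + (a.b.0 + a.0)) → ··b··> p1
  p1 = b.0 + 0\{b} + (a.b.0 + a.0) → ··a··> p2, ··a··> p3, ··b··> p2
  p2 = 0 → (no moves)
  p3 = b.0 → ··b··> p2
Reachable graph of Q (4 states):
  q0 = b.(b.0 + 0\{b} + a.b.0) → ··b··> q1
  q1 = b.0 + 0\{b} + a.b.0 → ··a··> q2, ··b··> q3
  q2 = b.0 → ··b··> q3
  q3 = 0 → (no moves)
Coarsest stable partition (strong bisimilarity classes):
  B0 = {p0}
  B1 = {p1}
  B2 = {p2, q3}
  B3 = {p3, q2}
  B4 = {q0}
  B5 = {q1}
p0 ∈ B0, q0 ∈ B4 → different blocks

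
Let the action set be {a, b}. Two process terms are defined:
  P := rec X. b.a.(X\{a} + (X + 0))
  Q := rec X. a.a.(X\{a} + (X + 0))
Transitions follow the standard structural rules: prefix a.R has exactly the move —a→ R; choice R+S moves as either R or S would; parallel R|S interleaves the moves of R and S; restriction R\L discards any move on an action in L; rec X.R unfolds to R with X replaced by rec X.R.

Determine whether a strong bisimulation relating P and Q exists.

NO

P's transition system — 4 states:
  u0 = rec X. b.a.(X\{a} + (X + 0)) ⊢ —b→ u1
  u1 = a.((rec X. b.a.(X\{a} + (X + 0)))\{a} + ((rec X. b.a.(X\{a} + (X + 0))) + 0)) ⊢ —a→ u2
  u2 = (rec X. b.a.(X\{a} + (X + 0)))\{a} + ((rec X. b.a.(X\{a} + (X + 0))) + 0) ⊢ —b→ u1, —b→ u3
  u3 = (a.((rec X. b.a.(X\{a} + (X + 0)))\{a} + ((rec X. b.a.(X\{a} + (X + 0))) + 0)))\{a} ⊢ ∅
Q's transition system — 3 states:
  v0 = rec X. a.a.(X\{a} + (X + 0)) ⊢ —a→ v1
  v1 = a.((rec X. a.a.(X\{a} + (X + 0)))\{a} + ((rec X. a.a.(X\{a} + (X + 0))) + 0)) ⊢ —a→ v2
  v2 = (rec X. a.a.(X\{a} + (X + 0)))\{a} + ((rec X. a.a.(X\{a} + (X + 0))) + 0) ⊢ —a→ v1
Bisimilarity quotient blocks:
  B0 = {u0}
  B1 = {u1}
  B2 = {u2}
  B3 = {u3}
  B4 = {v0, v1, v2}
u0 ∈ B0, v0 ∈ B4 → different blocks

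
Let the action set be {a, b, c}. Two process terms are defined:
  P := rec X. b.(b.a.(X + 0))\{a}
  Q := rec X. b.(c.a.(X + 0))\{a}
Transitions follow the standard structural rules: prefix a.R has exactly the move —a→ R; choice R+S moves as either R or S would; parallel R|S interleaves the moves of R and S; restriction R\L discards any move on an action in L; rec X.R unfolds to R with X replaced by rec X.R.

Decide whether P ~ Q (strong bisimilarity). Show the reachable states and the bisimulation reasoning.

LTS(P): 3 reachable states
  m0 = rec X. b.(b.a.(X + 0))\{a} has moves -b-> m1
  m1 = (b.a.((rec X. b.(b.a.(X + 0))\{a}) + 0))\{a} has moves -b-> m2
  m2 = (a.((rec X. b.(b.a.(X + 0))\{a}) + 0))\{a} has moves deadlocked
LTS(Q): 3 reachable states
  n0 = rec X. b.(c.a.(X + 0))\{a} has moves -b-> n1
  n1 = (c.a.((rec X. b.(c.a.(X + 0))\{a}) + 0))\{a} has moves -c-> n2
  n2 = (a.((rec X. b.(c.a.(X + 0))\{a}) + 0))\{a} has moves deadlocked
Bisimilarity quotient blocks:
  B0 = {m0}
  B1 = {m1}
  B2 = {m2, n2}
  B3 = {n0}
  B4 = {n1}
m0 ∈ B0, n0 ∈ B3 → different blocks

not bisimilar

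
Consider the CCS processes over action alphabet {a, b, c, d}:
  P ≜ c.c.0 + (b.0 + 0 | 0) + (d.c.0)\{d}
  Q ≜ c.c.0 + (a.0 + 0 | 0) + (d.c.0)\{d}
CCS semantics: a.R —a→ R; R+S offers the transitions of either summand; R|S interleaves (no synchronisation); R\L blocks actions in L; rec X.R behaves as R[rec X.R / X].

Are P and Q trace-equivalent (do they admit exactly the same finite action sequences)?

Reachable graph of P (3 states):
  s0 = c.c.0 + (b.0 + 0 | 0) + (d.c.0)\{d} → —b→ s1, —c→ s2
  s1 = 0 → stopped
  s2 = c.0 → —c→ s1
Reachable graph of Q (3 states):
  t0 = c.c.0 + (a.0 + 0 | 0) + (d.c.0)\{d} → —a→ t1, —c→ t2
  t1 = 0 → stopped
  t2 = c.0 → —c→ t1
Executing b from P (initial set {s0}):
  after b @ step 1: {s1}
  P completes σ.
Executing b from Q (initial set {t0}):
  after b @ step 1: ∅  — Q cannot continue

traces(P) ≠ traces(Q) — witness ⟨b⟩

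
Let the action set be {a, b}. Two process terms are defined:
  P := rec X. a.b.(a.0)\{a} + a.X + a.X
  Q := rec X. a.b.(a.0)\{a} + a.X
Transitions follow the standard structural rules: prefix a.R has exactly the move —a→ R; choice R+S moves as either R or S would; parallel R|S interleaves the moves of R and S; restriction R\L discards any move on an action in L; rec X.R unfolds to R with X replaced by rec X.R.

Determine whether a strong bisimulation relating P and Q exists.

LTS(P): 3 reachable states
  p0 = rec X. a.b.(a.0)\{a} + a.X + a.X :: --a--▸ p0, --a--▸ p1
  p1 = b.(a.0)\{a} :: --b--▸ p2
  p2 = (a.0)\{a} :: stopped
LTS(Q): 3 reachable states
  q0 = rec X. a.b.(a.0)\{a} + a.X :: --a--▸ q0, --a--▸ q1
  q1 = b.(a.0)\{a} :: --b--▸ q2
  q2 = (a.0)\{a} :: stopped
Partition-refinement fixed point:
  B0 = {p0, q0}
  B1 = {p1, q1}
  B2 = {p2, q2}
p0 ∈ B0, q0 ∈ B0 → same block

YES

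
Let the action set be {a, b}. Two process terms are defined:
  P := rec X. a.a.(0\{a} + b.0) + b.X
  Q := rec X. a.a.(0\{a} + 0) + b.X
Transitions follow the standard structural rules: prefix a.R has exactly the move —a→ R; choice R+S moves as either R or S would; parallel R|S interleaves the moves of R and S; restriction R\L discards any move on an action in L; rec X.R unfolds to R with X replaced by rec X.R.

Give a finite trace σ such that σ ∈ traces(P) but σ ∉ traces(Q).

aab

Reachable graph of P (4 states):
  m0 = rec X. a.a.(0\{a} + b.0) + b.X has moves ··a··> m1, ··b··> m0
  m1 = a.(0\{a} + b.0) has moves ··a··> m2
  m2 = 0\{a} + b.0 has moves ··b··> m3
  m3 = 0 has moves stopped
Reachable graph of Q (3 states):
  n0 = rec X. a.a.(0\{a} + 0) + b.X has moves ··a··> n1, ··b··> n0
  n1 = a.(0\{a} + 0) has moves ··a··> n2
  n2 = 0\{a} + 0 has moves stopped
Run σ = ⟨aab⟩ on P: start {m0}
  after a @ step 1: {m1}
  after a @ step 2: {m2}
  after b @ step 3: {m3}
  ✓ P
Run σ = ⟨aab⟩ on Q: start {n0}
  after a @ step 1: {n1}
  after a @ step 2: {n2}
  after b @ step 3: no successor for Q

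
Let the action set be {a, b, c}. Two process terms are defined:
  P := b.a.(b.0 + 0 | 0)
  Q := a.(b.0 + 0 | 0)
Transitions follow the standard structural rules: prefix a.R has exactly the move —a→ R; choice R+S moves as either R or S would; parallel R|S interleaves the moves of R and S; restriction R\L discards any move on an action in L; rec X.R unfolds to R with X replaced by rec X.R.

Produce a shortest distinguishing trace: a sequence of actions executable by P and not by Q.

b

LTS(P): 4 reachable states
  m0 = b.a.(b.0 + 0 | 0) | --b--▸ m1
  m1 = a.(b.0 + 0 | 0) | --a--▸ m2
  m2 = b.0 + 0 | 0 | --b--▸ m3
  m3 = 0 | stopped
LTS(Q): 3 reachable states
  n0 = a.(b.0 + 0 | 0) | --a--▸ n1
  n1 = b.0 + 0 | 0 | --b--▸ n2
  n2 = 0 | stopped
Executing b from P (initial set {m0}):
  after b @ step 1: {m1}
  ✓ P
Executing b from Q (initial set {n0}):
  after b @ step 1: ∅ (Q stuck)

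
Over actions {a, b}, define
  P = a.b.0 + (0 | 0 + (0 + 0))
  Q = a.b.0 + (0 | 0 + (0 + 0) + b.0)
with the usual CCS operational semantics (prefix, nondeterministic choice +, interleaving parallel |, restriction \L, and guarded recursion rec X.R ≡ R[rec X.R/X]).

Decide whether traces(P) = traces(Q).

P's transition system — 3 states:
  p0 = a.b.0 + (0 | 0 + (0 + 0)) has moves --a--▸ p1
  p1 = b.0 has moves --b--▸ p2
  p2 = 0 has moves ∅
Q's transition system — 3 states:
  q0 = a.b.0 + (0 | 0 + (0 + 0) + b.0) has moves --a--▸ q1, --b--▸ q2
  q1 = b.0 has moves --b--▸ q2
  q2 = 0 has moves ∅
Trace ⟨b⟩ through Q, begin at {q0}:
  step 1 (b): {q2}
  ✓ Q
Trace ⟨b⟩ through P, begin at {p0}:
  step 1 (b): no successor for P

NO — witness ⟨b⟩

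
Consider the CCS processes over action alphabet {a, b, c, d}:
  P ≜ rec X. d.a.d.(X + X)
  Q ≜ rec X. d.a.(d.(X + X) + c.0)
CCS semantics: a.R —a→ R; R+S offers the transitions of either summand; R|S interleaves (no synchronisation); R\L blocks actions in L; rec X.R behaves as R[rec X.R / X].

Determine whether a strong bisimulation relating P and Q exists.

P ≁ Q

LTS(P): 4 reachable states
  m0 = rec X. d.a.d.(X + X) → ··d··> m1
  m1 = a.d.((rec X. d.a.d.(X + X)) + (rec X. d.a.d.(X + X))) → ··a··> m2
  m2 = d.((rec X. d.a.d.(X + X)) + (rec X. d.a.d.(X + X))) → ··d··> m3
  m3 = (rec X. d.a.d.(X + X)) + (rec X. d.a.d.(X + X)) → ··d··> m1
LTS(Q): 5 reachable states
  n0 = rec X. d.a.(d.(X + X) + c.0) → ··d··> n1
  n1 = a.(d.((rec X. d.a.(d.(X + X) + c.0)) + (rec X. d.a.(d.(X + X) + c.0))) + c.0) → ··a··> n2
  n2 = d.((rec X. d.a.(d.(X + X) + c.0)) + (rec X. d.a.(d.(X + X) + c.0))) + c.0 → ··c··> n3, ··d··> n4
  n3 = 0 → (no moves)
  n4 = (rec X. d.a.(d.(X + X) + c.0)) + (rec X. d.a.(d.(X + X) + c.0)) → ··d··> n1
Partition-refinement fixed point:
  B0 = {m0, m3}
  B1 = {m1}
  B2 = {m2}
  B3 = {n0, n4}
  B4 = {n1}
  B5 = {n2}
  B6 = {n3}
m0 ∈ B0, n0 ∈ B3 → different blocks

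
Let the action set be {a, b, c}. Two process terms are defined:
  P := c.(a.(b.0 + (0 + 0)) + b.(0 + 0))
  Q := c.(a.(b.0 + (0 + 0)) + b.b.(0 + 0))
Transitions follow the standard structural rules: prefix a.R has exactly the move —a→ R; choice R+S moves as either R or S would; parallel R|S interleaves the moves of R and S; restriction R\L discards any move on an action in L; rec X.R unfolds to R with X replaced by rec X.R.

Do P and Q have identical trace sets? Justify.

LTS(P): 5 reachable states
  s0 = c.(a.(b.0 + (0 + 0)) + b.(0 + 0)) → —c→ s1
  s1 = a.(b.0 + (0 + 0)) + b.(0 + 0) → —a→ s2, —b→ s3
  s2 = b.0 + (0 + 0) → —b→ s4
  s3 = 0 + 0 → deadlocked
  s4 = 0 → deadlocked
LTS(Q): 6 reachable states
  t0 = c.(a.(b.0 + (0 + 0)) + b.b.(0 + 0)) → —c→ t1
  t1 = a.(b.0 + (0 + 0)) + b.b.(0 + 0) → —a→ t2, —b→ t3
  t2 = b.0 + (0 + 0) → —b→ t4
  t3 = b.(0 + 0) → —b→ t5
  t4 = 0 → deadlocked
  t5 = 0 + 0 → deadlocked
Run σ = ⟨cbb⟩ on Q: start {t0}
  [1] c ⇒ {t1}
  [2] b ⇒ {t3}
  [3] b ⇒ {t5}
  — Q admits the full trace.
Run σ = ⟨cbb⟩ on P: start {s0}
  [1] c ⇒ {s1}
  [2] b ⇒ {s3}
  [3] b ⇒ ∅ (P stuck)

traces(P) ≠ traces(Q) — witness ⟨cbb⟩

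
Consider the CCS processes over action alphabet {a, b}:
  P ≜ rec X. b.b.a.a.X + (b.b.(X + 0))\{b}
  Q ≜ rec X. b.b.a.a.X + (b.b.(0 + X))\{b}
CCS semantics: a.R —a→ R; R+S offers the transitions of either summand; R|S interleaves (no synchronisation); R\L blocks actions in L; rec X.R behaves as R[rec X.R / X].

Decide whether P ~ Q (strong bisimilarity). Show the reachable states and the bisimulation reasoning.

bisimilar

P's transition system — 4 states:
  s0 = rec X. b.b.a.a.X + (b.b.(X + 0))\{b} → ··b··> s1
  s1 = b.a.a.(rec X. b.b.a.a.X + (b.b.(X + 0))\{b}) → ··b··> s2
  s2 = a.a.(rec X. b.b.a.a.X + (b.b.(X + 0))\{b}) → ··a··> s3
  s3 = a.(rec X. b.b.a.a.X + (b.b.(X + 0))\{b}) → ··a··> s0
Q's transition system — 4 states:
  t0 = rec X. b.b.a.a.X + (b.b.(0 + X))\{b} → ··b··> t1
  t1 = b.a.a.(rec X. b.b.a.a.X + (b.b.(0 + X))\{b}) → ··b··> t2
  t2 = a.a.(rec X. b.b.a.a.X + (b.b.(0 + X))\{b}) → ··a··> t3
  t3 = a.(rec X. b.b.a.a.X + (b.b.(0 + X))\{b}) → ··a··> t0
Bisimilarity quotient blocks:
  B0 = {s0, t0}
  B1 = {s1, t1}
  B2 = {s2, t2}
  B3 = {s3, t3}
s0 ∈ B0, t0 ∈ B0 → same block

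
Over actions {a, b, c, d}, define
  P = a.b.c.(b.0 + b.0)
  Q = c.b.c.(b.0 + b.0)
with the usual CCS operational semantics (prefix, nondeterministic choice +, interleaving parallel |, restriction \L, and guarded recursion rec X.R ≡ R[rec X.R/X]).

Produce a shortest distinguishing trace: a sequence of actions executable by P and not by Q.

a

Reachable graph of P (5 states):
  s0 = a.b.c.(b.0 + b.0) → -a-> s1
  s1 = b.c.(b.0 + b.0) → -b-> s2
  s2 = c.(b.0 + b.0) → -c-> s3
  s3 = b.0 + b.0 → -b-> s4
  s4 = 0 → stopped
Reachable graph of Q (5 states):
  t0 = c.b.c.(b.0 + b.0) → -c-> t1
  t1 = b.c.(b.0 + b.0) → -b-> t2
  t2 = c.(b.0 + b.0) → -c-> t3
  t3 = b.0 + b.0 → -b-> t4
  t4 = 0 → stopped
Run σ = ⟨a⟩ on P: start {s0}
  after a @ step 1: {s1}
  — P admits the full trace.
Run σ = ⟨a⟩ on Q: start {t0}
  after a @ step 1: no successor for Q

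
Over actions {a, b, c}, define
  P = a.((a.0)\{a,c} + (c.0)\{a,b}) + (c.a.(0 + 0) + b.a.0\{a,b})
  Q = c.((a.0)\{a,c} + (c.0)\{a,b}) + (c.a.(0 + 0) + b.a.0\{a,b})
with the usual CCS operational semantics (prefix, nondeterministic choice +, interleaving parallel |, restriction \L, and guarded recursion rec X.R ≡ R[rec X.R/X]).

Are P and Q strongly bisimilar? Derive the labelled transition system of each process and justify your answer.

Reachable graph of P (6 states):
  m0 = a.((a.0)\{a,c} + (c.0)\{a,b}) + (c.a.(0 + 0) + b.a.0\{a,b}) → =a=> m1, =b=> m2, =c=> m3
  m1 = (a.0)\{a,c} + (c.0)\{a,b} → =c=> m4
  m2 = a.0\{a,b} → =a=> m4
  m3 = a.(0 + 0) → =a=> m5
  m4 = 0\{a,b} → deadlocked
  m5 = 0 + 0 → deadlocked
Reachable graph of Q (6 states):
  n0 = c.((a.0)\{a,c} + (c.0)\{a,b}) + (c.a.(0 + 0) + b.a.0\{a,b}) → =b=> n1, =c=> n2, =c=> n3
  n1 = a.0\{a,b} → =a=> n4
  n2 = (a.0)\{a,c} + (c.0)\{a,b} → =c=> n4
  n3 = a.(0 + 0) → =a=> n5
  n4 = 0\{a,b} → deadlocked
  n5 = 0 + 0 → deadlocked
Coarsest stable partition (strong bisimilarity classes):
  B0 = {m0}
  B1 = {m2, m3, n1, n3}
  B2 = {m4, m5, n4, n5}
  B3 = {m1, n2}
  B4 = {n0}
m0 ∈ B0, n0 ∈ B4 → different blocks

NO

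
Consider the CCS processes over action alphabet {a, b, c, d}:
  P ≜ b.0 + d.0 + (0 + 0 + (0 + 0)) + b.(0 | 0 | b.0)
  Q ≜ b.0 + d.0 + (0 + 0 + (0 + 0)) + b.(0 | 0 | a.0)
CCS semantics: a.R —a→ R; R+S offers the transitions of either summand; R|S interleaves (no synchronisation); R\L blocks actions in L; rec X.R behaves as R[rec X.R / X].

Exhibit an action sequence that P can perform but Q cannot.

bb

P's transition system — 4 states:
  m0 = b.0 + d.0 + (0 + 0 + (0 + 0)) + b.(0 | 0 | b.0) :: ··b··> m1, ··b··> m2, ··d··> m1
  m1 = 0 :: ∅
  m2 = 0 | 0 | b.0 :: ··b··> m3
  m3 = 0 | 0 | 0 :: ∅
Q's transition system — 4 states:
  n0 = b.0 + d.0 + (0 + 0 + (0 + 0)) + b.(0 | 0 | a.0) :: ··b··> n1, ··b··> n2, ··d··> n1
  n1 = 0 :: ∅
  n2 = 0 | 0 | a.0 :: ··a··> n3
  n3 = 0 | 0 | 0 :: ∅
Run σ = ⟨bb⟩ on P: start {m0}
  after b @ step 1: {m1, m2}
  after b @ step 2: {m3}
  P completes σ.
Run σ = ⟨bb⟩ on Q: start {n0}
  after b @ step 1: {n1, n2}
  after b @ step 2: no successor for Q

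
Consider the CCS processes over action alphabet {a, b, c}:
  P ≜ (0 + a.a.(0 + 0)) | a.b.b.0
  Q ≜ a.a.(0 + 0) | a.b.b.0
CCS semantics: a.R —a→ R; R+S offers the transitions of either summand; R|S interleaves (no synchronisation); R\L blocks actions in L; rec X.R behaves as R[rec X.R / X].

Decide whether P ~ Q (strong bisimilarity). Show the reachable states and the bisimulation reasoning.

LTS(P): 12 reachable states
  u0 = (0 + a.a.(0 + 0)) | a.b.b.0 has moves —a→ u1, —a→ u2
  u1 = (0 + a.a.(0 + 0)) | b.b.0 has moves —a→ u3, —b→ u4
  u2 = a.(0 + 0) | a.b.b.0 has moves —a→ u3, —a→ u5
  u3 = a.(0 + 0) | b.b.0 has moves —a→ u6, —b→ u7
  u4 = (0 + a.a.(0 + 0)) | b.0 has moves —a→ u7, —b→ u8
  u5 = (0 + 0) | a.b.b.0 has moves —a→ u6
  u6 = (0 + 0) | b.b.0 has moves —b→ u9
  u7 = a.(0 + 0) | b.0 has moves —a→ u9, —b→ u10
  u8 = (0 + a.a.(0 + 0)) | 0 has moves —a→ u10
  u9 = (0 + 0) | b.0 has moves —b→ u11
  u10 = a.(0 + 0) | 0 has moves —a→ u11
  u11 = (0 + 0) | 0 has moves ·
LTS(Q): 12 reachable states
  v0 = a.a.(0 + 0) | a.b.b.0 has moves —a→ v1, —a→ v2
  v1 = a.(0 + 0) | a.b.b.0 has moves —a→ v3, —a→ v4
  v2 = a.a.(0 + 0) | b.b.0 has moves —a→ v4, —b→ v5
  v3 = (0 + 0) | a.b.b.0 has moves —a→ v6
  v4 = a.(0 + 0) | b.b.0 has moves —a→ v6, —b→ v7
  v5 = a.a.(0 + 0) | b.0 has moves —a→ v7, —b→ v8
  v6 = (0 + 0) | b.b.0 has moves —b→ v9
  v7 = a.(0 + 0) | b.0 has moves —a→ v9, —b→ v10
  v8 = a.a.(0 + 0) | 0 has moves —a→ v10
  v9 = (0 + 0) | b.0 has moves —b→ v11
  v10 = a.(0 + 0) | 0 has moves —a→ v11
  v11 = (0 + 0) | 0 has moves ·
Coarsest stable partition (strong bisimilarity classes):
  B0 = {u0, v0}
  B1 = {u2, v1}
  B2 = {u5, v3}
  B3 = {u6, v6}
  B4 = {u9, v9}
  B5 = {u11, v11}
  B6 = {u3, v4}
  B7 = {u7, v7}
  B8 = {u10, v10}
  B9 = {u1, v2}
  B10 = {u4, v5}
  B11 = {u8, v8}
u0 ∈ B0, v0 ∈ B0 → same block

P ~ Q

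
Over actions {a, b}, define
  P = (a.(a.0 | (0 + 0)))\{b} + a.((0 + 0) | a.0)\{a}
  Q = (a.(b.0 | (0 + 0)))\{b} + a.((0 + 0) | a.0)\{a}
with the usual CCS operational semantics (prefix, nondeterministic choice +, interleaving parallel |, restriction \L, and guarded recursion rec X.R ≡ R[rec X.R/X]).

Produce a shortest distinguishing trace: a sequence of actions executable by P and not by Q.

P's transition system — 4 states:
  s0 = (a.(a.0 | (0 + 0)))\{b} + a.((0 + 0) | a.0)\{a} → =a=> s1, =a=> s2
  s1 = ((0 + 0) | a.0)\{a} → stopped
  s2 = (a.0 | (0 + 0))\{b} → =a=> s3
  s3 = (0 | (0 + 0))\{b} → stopped
Q's transition system — 3 states:
  t0 = (a.(b.0 | (0 + 0)))\{b} + a.((0 + 0) | a.0)\{a} → =a=> t1, =a=> t2
  t1 = ((0 + 0) | a.0)\{a} → stopped
  t2 = (b.0 | (0 + 0))\{b} → stopped
Trace ⟨aa⟩ through P, begin at {s0}:
  [1] a ⇒ {s1, s2}
  [2] a ⇒ {s3}
  ✓ P
Trace ⟨aa⟩ through Q, begin at {t0}:
  [1] a ⇒ {t1, t2}
  [2] a ⇒ no successor for Q

aa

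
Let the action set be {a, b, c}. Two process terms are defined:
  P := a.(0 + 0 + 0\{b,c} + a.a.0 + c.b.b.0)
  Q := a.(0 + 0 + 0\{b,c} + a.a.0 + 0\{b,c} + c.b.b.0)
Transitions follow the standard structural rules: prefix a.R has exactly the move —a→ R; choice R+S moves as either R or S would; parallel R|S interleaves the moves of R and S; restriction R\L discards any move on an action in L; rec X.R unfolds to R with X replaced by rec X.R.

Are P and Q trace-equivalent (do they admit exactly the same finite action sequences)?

Reachable graph of P (6 states):
  p0 = a.(0 + 0 + 0\{b,c} + a.a.0 + c.b.b.0) :: -a-> p1
  p1 = 0 + 0 + 0\{b,c} + a.a.0 + c.b.b.0 :: -a-> p2, -c-> p3
  p2 = a.0 :: -a-> p4
  p3 = b.b.0 :: -b-> p5
  p4 = 0 :: (no moves)
  p5 = b.0 :: -b-> p4
Reachable graph of Q (6 states):
  q0 = a.(0 + 0 + 0\{b,c} + a.a.0 + 0\{b,c} + c.b.b.0) :: -a-> q1
  q1 = 0 + 0 + 0\{b,c} + a.a.0 + 0\{b,c} + c.b.b.0 :: -a-> q2, -c-> q3
  q2 = a.0 :: -a-> q4
  q3 = b.b.0 :: -b-> q5
  q4 = 0 :: (no moves)
  q5 = b.0 :: -b-> q4
Bisimilarity quotient blocks:
  B0 = {p0, q0}
  B1 = {p1, q1}
  B2 = {p3, q3}
  B3 = {p5, q5}
  B4 = {p4, q4}
  B5 = {p2, q2}
p0 ∈ B0, q0 ∈ B0 → same block
Bisimilar ⇒ trace-equivalent.

traces(P) = traces(Q)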